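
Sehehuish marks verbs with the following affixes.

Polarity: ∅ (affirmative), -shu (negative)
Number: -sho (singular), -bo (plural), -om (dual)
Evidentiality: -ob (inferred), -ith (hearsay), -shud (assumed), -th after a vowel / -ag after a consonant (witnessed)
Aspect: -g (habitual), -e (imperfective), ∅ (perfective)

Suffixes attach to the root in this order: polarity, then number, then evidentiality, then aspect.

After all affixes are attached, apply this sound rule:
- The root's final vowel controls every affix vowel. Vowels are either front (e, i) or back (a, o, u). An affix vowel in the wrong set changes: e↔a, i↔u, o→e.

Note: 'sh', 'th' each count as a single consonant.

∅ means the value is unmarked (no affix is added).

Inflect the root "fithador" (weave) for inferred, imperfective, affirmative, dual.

polarity = affirmative: zero marking, form stays fithador.
Attach number dual -om → fithadorom.
Attach evidentiality inferred -ob → fithadoromob.
Attach aspect imperfective -e → fithadoromobe.
Apply vowel harmony: fithadoromobe → fithadoromoba.

fithadoromoba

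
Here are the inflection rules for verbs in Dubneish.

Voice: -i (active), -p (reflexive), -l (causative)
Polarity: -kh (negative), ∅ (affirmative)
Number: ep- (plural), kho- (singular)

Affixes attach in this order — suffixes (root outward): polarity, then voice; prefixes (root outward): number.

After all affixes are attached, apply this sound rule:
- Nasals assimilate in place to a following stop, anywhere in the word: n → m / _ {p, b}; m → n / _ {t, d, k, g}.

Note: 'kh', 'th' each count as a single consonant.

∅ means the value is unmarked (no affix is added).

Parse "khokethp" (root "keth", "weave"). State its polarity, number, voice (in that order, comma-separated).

affirmative, singular, reflexive

Segment: kho-keth-p.
polarity: ∅ → affirmative.
number: kho- → singular.
voice: -p → reflexive.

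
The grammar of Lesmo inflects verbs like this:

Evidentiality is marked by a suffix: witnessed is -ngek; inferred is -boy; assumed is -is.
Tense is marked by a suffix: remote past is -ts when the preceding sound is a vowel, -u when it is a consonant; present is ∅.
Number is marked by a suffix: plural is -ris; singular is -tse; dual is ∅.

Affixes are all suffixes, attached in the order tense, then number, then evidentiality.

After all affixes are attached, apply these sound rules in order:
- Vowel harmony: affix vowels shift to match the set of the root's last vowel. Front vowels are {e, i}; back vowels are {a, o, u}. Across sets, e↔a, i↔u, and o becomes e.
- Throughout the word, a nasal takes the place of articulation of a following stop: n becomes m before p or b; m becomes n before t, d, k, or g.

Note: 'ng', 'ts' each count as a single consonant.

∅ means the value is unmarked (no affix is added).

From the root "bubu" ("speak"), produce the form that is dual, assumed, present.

tense = present: zero marking, form stays bubu.
number = dual: zero marking, form stays bubu.
Attach evidentiality assumed -is → bubuis.
Apply vowel harmony: bubuis → bubuus.
Nasal assimilation: no change.

bubuus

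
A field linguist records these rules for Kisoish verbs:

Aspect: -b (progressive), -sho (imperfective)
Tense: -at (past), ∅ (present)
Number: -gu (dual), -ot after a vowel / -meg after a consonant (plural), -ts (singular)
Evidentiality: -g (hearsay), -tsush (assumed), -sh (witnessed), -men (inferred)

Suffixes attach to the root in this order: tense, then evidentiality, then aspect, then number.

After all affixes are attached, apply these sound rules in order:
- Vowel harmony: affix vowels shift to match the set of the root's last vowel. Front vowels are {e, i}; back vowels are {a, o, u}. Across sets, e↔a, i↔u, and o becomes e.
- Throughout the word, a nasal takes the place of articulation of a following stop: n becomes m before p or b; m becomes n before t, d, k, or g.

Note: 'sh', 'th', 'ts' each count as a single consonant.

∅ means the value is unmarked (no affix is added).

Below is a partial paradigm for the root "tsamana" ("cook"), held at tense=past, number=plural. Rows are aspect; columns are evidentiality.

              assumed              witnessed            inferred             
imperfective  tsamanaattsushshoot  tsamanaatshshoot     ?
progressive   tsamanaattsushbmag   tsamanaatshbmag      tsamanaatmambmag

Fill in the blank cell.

Attach tense past -at → tsamanaat.
Attach evidentiality inferred -men → tsamanaatmen.
Attach aspect imperfective -sho → tsamanaatmensho.
Attach number plural -ot (after vowel 'o') → tsamanaatmenshoot.
Apply vowel harmony: tsamanaatmenshoot → tsamanaatmanshoot.
Nasal assimilation: no change.

tsamanaatmanshoot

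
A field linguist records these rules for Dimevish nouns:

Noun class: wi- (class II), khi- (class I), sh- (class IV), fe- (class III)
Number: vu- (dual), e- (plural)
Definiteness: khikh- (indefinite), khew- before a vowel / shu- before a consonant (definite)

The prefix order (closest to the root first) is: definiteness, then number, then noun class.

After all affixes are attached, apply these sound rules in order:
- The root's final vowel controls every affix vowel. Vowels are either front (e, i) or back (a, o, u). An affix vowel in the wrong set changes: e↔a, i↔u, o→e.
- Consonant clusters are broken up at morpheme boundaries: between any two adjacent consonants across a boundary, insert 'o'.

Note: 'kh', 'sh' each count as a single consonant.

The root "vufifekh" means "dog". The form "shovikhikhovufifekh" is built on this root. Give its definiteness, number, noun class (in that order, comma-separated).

indefinite, dual, class IV

Segment: sh-vu-khikh-vufifekh.
definiteness: khikh- → indefinite.
number: vu- → dual.
noun class: sh- → class IV.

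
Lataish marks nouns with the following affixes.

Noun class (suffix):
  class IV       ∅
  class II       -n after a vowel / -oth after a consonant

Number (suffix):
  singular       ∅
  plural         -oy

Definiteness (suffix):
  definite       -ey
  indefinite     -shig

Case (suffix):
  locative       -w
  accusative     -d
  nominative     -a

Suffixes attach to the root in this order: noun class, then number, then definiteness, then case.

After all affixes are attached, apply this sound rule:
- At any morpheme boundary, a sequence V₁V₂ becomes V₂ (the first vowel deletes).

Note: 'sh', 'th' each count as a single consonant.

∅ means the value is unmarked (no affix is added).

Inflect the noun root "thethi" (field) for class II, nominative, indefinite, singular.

thethinshiga

Attach noun class class II -n (after vowel 'i') → thethin.
number = singular: zero marking, form stays thethin.
Attach definiteness indefinite -shig → thethinshig.
Attach case nominative -a → thethinshiga.
Vowel deletion: no change.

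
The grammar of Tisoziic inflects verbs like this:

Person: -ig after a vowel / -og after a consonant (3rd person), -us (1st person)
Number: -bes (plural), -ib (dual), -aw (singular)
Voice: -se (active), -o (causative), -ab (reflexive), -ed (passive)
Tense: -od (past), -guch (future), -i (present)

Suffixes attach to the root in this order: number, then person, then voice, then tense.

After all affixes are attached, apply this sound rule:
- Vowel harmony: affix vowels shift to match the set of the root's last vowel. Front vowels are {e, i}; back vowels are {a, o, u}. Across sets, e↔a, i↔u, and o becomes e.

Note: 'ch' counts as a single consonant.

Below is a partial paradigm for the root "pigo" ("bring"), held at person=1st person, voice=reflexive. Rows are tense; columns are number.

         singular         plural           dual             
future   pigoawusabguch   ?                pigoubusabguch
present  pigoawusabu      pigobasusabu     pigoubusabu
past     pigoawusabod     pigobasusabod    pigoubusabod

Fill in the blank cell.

pigobasusabguch

Attach number plural -bes → pigobes.
Attach person 1st person -us → pigobesus.
Attach voice reflexive -ab → pigobesusab.
Attach tense future -guch → pigobesusabguch.
Apply vowel harmony: pigobesusabguch → pigobasusabguch.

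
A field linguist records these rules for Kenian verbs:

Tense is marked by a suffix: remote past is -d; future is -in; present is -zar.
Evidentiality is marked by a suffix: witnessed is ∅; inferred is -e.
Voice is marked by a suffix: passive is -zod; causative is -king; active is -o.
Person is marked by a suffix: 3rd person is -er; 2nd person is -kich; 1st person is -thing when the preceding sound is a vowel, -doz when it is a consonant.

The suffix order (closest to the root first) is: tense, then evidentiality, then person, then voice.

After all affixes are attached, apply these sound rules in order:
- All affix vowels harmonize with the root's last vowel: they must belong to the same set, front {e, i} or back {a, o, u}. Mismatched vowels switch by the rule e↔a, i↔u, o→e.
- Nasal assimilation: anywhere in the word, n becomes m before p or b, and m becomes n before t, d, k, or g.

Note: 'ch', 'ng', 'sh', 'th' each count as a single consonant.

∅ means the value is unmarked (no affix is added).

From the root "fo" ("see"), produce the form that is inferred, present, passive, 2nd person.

Attach tense present -zar → fozar.
Attach evidentiality inferred -e → fozare.
Attach person 2nd person -kich → fozarekich.
Attach voice passive -zod → fozarekichzod.
Apply vowel harmony: fozarekichzod → fozarakuchzod.
Nasal assimilation: no change.

fozarakuchzod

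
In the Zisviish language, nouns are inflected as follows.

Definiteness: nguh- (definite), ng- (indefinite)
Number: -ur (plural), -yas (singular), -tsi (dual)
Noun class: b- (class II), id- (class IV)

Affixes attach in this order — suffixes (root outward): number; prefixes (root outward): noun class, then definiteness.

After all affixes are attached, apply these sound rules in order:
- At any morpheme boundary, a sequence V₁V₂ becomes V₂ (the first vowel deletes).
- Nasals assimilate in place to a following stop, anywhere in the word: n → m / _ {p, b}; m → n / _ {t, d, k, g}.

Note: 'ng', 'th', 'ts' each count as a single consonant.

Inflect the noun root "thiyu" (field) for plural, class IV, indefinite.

Attach number plural -ur → thiyuur.
Attach noun class class IV id- → idthiyuur.
Attach definiteness indefinite ng- → ngidthiyuur.
Apply vowel deletion: ngidthiyuur → ngidthiyur.
Nasal assimilation: no change.

ngidthiyur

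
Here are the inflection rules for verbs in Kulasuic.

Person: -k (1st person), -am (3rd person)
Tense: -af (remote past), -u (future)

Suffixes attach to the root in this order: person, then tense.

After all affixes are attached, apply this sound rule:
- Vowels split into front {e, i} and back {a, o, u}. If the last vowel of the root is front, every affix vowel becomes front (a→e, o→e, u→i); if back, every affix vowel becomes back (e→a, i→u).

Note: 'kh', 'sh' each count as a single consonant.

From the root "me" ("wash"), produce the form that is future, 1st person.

Attach person 1st person -k → mek.
Attach tense future -u → meku.
Apply vowel harmony: meku → meki.

meki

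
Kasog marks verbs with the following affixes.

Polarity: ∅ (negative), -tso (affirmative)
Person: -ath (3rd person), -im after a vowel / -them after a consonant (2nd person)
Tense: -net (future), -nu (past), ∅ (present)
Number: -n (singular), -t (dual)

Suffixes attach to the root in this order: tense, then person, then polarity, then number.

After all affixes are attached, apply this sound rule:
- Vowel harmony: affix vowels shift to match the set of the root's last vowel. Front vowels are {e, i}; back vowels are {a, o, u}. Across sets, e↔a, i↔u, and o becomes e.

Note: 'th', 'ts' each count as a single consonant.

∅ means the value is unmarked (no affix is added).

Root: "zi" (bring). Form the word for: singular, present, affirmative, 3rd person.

tense = present: zero marking, form stays zi.
Attach person 3rd person -ath → ziath.
Attach polarity affirmative -tso → ziathtso.
Attach number singular -n → ziathtson.
Apply vowel harmony: ziathtson → ziethtsen.

ziethtsen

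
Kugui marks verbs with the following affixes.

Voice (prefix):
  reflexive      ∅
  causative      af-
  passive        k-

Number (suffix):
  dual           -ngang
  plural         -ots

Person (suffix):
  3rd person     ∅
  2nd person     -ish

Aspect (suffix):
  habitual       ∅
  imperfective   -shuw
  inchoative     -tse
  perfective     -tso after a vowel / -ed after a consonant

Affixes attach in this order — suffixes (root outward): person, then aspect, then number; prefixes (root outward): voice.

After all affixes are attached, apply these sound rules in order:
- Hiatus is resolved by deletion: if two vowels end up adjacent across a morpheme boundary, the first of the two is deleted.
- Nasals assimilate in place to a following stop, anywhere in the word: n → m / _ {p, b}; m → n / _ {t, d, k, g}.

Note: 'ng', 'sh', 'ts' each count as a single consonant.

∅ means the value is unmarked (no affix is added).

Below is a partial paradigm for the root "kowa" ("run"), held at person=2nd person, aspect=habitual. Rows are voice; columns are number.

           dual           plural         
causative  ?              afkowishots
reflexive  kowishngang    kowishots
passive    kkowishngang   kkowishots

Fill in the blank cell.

afkowishngang

Attach person 2nd person -ish → kowaish.
Attach voice causative af- → afkowaish.
aspect = habitual: zero marking, form stays afkowaish.
Attach number dual -ngang → afkowaishngang.
Apply vowel deletion: afkowaishngang → afkowishngang.
Nasal assimilation: no change.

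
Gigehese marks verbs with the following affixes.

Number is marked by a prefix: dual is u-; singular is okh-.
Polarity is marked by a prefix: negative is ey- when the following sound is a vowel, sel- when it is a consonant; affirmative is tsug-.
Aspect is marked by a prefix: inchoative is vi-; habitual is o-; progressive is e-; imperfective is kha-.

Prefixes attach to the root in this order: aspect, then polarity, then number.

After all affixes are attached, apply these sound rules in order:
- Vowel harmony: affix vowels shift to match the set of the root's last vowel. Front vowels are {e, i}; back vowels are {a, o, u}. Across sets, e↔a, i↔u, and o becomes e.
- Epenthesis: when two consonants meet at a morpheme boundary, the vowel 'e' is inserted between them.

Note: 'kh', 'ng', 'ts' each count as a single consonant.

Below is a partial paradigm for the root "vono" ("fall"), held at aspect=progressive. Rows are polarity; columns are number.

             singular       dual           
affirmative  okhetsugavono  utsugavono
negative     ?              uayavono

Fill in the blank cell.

okhayavono

Attach aspect progressive e- → evono.
Attach polarity negative ey- (before vowel 'e') → eyevono.
Attach number singular okh- → okheyevono.
Apply vowel harmony: okheyevono → okhayavono.
Epenthesis: no change.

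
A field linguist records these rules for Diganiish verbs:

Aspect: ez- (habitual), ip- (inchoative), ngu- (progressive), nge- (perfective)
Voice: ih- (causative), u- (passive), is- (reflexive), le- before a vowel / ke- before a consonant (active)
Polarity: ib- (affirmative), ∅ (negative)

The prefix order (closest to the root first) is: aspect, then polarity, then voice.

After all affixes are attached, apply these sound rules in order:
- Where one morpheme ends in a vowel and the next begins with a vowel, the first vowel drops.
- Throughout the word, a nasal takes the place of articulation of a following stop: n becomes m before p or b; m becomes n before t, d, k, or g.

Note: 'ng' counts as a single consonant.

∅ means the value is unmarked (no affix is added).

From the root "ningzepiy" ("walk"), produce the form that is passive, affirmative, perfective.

ibngeningzepiy

Attach aspect perfective nge- → ngeningzepiy.
Attach polarity affirmative ib- → ibngeningzepiy.
Attach voice passive u- → uibngeningzepiy.
Apply vowel deletion: uibngeningzepiy → ibngeningzepiy.
Nasal assimilation: no change.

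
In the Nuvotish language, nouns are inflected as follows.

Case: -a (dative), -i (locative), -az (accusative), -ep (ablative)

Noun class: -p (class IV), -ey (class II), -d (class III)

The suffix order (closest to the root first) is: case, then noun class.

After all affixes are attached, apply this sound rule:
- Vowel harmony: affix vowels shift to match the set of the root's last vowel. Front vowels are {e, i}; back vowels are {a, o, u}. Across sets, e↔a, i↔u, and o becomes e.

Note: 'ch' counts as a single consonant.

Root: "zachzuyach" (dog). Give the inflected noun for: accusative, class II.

Attach case accusative -az → zachzuyachaz.
Attach noun class class II -ey → zachzuyachazey.
Apply vowel harmony: zachzuyachazey → zachzuyachazay.

zachzuyachazay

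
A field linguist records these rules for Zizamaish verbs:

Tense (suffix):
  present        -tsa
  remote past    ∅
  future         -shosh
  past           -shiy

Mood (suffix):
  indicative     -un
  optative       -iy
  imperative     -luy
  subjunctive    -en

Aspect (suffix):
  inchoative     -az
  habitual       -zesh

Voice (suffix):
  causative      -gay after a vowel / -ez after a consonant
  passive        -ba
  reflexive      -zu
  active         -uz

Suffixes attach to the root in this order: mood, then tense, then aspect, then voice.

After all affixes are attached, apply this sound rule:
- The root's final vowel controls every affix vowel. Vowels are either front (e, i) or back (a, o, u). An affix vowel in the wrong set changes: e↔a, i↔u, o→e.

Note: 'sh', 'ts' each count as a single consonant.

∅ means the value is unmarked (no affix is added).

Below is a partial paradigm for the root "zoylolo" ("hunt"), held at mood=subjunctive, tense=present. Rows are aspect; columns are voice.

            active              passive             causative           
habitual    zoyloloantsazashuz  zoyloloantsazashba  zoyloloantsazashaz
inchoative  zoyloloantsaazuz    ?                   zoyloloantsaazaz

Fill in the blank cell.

Attach mood subjunctive -en → zoyloloen.
Attach tense present -tsa → zoyloloentsa.
Attach aspect inchoative -az → zoyloloentsaaz.
Attach voice passive -ba → zoyloloentsaazba.
Apply vowel harmony: zoyloloentsaazba → zoyloloantsaazba.

zoyloloantsaazba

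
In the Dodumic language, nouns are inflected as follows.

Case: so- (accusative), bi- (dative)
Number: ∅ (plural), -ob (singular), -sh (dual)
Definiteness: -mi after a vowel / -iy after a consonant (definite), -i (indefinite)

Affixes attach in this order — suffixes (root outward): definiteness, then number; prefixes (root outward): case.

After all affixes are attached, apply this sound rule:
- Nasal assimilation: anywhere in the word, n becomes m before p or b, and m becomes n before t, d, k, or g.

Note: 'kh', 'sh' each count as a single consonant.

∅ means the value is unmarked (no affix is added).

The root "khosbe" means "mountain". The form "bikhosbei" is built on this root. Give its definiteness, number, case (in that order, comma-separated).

Segment: bi-khosbe-i.
definiteness: -i → indefinite.
number: ∅ → plural.
case: bi- → dative.

indefinite, plural, dative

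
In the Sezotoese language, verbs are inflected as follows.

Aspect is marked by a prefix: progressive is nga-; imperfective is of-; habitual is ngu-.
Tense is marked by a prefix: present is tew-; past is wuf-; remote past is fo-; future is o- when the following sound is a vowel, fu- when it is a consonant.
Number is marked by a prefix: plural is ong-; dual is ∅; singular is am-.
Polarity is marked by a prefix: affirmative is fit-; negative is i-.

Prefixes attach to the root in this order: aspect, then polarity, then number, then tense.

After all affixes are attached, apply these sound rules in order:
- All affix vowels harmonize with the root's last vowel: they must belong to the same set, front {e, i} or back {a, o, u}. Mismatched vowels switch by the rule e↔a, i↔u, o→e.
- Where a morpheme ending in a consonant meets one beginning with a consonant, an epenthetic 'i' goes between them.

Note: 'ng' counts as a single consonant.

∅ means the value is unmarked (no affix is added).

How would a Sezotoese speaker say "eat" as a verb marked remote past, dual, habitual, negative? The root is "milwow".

Attach aspect habitual ngu- → ngumilwow.
Attach polarity negative i- → ingumilwow.
number = dual: zero marking, form stays ingumilwow.
Attach tense remote past fo- → foingumilwow.
Apply vowel harmony: foingumilwow → foungumilwow.
Epenthesis: no change.

foungumilwow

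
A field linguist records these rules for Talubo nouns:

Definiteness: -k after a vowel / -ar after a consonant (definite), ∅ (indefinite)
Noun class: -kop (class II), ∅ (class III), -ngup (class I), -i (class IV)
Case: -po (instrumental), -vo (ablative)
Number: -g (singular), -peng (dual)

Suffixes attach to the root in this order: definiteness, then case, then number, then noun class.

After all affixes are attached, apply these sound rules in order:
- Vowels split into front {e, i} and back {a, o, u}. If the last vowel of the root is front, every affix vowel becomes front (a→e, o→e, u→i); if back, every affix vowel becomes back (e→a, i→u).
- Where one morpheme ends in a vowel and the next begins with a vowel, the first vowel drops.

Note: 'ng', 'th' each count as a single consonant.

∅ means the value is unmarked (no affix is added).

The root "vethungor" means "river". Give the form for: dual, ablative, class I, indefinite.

definiteness = indefinite: zero marking, form stays vethungor.
Attach case ablative -vo → vethungorvo.
Attach number dual -peng → vethungorvopeng.
Attach noun class class I -ngup → vethungorvopengngup.
Apply vowel harmony: vethungorvopengngup → vethungorvopangngup.
Vowel deletion: no change.

vethungorvopangngup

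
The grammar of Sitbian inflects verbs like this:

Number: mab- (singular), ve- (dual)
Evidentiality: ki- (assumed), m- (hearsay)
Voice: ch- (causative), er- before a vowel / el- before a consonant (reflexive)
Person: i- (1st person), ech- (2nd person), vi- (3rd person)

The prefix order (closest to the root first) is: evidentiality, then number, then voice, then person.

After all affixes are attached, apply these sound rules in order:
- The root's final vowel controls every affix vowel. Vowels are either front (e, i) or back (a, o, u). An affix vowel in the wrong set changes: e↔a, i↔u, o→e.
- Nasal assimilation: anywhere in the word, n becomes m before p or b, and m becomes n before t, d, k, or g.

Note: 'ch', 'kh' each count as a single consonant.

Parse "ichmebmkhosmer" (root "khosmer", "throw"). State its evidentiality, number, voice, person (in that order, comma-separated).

hearsay, singular, causative, 1st person

Segment: i-ch-mab-m-khosmer.
evidentiality: m- → hearsay.
number: mab- → singular.
voice: ch- → causative.
person: i- → 1st person.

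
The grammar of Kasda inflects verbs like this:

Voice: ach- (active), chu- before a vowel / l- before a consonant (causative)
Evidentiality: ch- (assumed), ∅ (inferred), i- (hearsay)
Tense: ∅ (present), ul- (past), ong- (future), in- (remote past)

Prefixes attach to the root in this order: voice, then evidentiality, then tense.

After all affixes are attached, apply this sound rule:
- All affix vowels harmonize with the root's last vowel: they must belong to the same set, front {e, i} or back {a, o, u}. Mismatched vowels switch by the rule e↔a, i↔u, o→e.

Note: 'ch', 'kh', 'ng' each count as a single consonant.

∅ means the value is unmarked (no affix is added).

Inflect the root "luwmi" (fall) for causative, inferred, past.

illluwmi

Attach voice causative l- (before consonant 'l') → lluwmi.
evidentiality = inferred: zero marking, form stays lluwmi.
Attach tense past ul- → ullluwmi.
Apply vowel harmony: ullluwmi → illluwmi.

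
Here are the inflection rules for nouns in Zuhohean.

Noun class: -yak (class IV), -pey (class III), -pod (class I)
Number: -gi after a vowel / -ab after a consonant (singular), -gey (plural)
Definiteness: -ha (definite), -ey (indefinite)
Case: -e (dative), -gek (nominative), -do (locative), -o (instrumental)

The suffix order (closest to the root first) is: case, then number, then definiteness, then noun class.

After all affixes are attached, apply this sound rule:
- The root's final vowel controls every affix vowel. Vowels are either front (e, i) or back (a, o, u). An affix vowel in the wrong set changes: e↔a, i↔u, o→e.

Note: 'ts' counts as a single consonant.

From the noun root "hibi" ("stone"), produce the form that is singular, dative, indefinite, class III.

Attach case dative -e → hibie.
Attach number singular -gi (after vowel 'e') → hibiegi.
Attach definiteness indefinite -ey → hibiegiey.
Attach noun class class III -pey → hibiegieypey.
Vowel harmony: no change.

hibiegieypey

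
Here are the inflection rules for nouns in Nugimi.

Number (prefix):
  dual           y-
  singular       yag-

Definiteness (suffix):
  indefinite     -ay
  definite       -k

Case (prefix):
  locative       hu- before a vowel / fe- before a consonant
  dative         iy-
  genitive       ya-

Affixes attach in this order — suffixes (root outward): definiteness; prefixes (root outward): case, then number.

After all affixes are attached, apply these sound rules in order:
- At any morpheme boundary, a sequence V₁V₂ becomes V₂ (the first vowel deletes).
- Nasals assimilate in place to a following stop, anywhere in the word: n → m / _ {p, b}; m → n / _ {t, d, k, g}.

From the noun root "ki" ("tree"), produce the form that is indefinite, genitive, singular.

Attach definiteness indefinite -ay → kiay.
Attach case genitive ya- → yakiay.
Attach number singular yag- → yagyakiay.
Apply vowel deletion: yagyakiay → yagyakay.
Nasal assimilation: no change.

yagyakay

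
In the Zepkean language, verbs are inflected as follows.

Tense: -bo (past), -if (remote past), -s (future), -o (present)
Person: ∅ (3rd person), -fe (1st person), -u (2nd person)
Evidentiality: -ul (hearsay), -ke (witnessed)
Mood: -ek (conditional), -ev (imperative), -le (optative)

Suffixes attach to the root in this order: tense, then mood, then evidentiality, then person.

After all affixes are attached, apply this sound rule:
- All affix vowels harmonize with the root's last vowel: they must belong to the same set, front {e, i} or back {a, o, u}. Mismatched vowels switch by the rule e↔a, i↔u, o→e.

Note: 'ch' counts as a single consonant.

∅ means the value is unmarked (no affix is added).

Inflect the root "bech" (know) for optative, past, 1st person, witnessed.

Attach tense past -bo → bechbo.
Attach mood optative -le → bechbole.
Attach evidentiality witnessed -ke → bechboleke.
Attach person 1st person -fe → bechbolekefe.
Apply vowel harmony: bechbolekefe → bechbelekefe.

bechbelekefe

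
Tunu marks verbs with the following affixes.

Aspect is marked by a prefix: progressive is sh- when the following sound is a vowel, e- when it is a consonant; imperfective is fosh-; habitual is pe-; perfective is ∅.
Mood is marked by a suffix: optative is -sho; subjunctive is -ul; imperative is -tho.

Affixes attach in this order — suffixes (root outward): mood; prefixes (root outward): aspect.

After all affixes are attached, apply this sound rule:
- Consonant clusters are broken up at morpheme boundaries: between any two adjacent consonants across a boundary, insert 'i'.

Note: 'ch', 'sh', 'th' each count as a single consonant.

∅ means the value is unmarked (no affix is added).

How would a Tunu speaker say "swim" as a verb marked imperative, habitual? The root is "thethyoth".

Attach aspect habitual pe- → pethethyoth.
Attach mood imperative -tho → pethethyoththo.
Apply epenthesis: pethethyoththo → pethethyothitho.

pethethyothitho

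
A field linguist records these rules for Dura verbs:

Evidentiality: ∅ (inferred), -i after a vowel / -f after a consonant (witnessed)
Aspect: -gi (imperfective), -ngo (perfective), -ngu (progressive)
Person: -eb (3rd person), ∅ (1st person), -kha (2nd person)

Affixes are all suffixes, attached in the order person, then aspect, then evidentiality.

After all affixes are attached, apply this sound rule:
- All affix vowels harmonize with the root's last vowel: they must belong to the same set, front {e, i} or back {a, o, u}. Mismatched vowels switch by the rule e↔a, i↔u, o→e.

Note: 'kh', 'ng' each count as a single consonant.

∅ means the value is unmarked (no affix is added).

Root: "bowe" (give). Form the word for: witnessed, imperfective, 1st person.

bowegii

person = 1st person: zero marking, form stays bowe.
Attach aspect imperfective -gi → bowegi.
Attach evidentiality witnessed -i (after vowel 'i') → bowegii.
Vowel harmony: no change.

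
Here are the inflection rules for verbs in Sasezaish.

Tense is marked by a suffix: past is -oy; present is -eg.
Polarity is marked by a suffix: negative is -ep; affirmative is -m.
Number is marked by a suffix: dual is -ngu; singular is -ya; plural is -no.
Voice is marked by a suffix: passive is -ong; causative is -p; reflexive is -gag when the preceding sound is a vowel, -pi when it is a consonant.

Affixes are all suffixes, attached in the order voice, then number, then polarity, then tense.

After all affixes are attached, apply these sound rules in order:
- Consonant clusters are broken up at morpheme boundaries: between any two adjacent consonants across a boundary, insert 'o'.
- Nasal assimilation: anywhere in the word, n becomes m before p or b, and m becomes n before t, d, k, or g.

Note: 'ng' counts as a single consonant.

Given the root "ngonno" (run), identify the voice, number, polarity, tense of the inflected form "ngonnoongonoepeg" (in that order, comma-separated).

Segment: ngonno-ong-no-ep-eg.
voice: -ong → passive.
number: -no → plural.
polarity: -ep → negative.
tense: -eg → present.

passive, plural, negative, present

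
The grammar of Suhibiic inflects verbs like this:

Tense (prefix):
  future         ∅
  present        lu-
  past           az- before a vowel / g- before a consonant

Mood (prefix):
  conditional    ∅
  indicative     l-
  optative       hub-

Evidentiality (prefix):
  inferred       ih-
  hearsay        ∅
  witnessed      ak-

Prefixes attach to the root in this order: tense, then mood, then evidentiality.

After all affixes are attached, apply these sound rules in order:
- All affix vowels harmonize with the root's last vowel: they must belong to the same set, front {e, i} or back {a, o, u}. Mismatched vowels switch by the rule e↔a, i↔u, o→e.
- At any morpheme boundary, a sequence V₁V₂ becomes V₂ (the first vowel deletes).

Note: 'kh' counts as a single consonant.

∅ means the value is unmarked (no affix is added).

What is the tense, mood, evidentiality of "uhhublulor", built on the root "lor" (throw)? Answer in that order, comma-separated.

Segment: ih-hub-lu-lor.
tense: lu- → present.
mood: hub- → optative.
evidentiality: ih- → inferred.

present, optative, inferred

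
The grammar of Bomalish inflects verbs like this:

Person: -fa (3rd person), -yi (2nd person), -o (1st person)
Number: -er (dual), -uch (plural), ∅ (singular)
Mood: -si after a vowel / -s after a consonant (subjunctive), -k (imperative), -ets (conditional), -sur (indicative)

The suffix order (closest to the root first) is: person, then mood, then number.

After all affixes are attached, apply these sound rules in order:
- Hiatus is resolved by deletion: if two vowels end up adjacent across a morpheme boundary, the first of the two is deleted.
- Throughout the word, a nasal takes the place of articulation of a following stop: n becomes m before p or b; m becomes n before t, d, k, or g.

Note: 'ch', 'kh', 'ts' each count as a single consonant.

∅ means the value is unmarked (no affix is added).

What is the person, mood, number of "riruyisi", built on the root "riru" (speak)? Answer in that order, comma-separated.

Segment: riru-yi-si.
person: -yi → 2nd person.
mood: -si/s → subjunctive.
number: ∅ → singular.

2nd person, subjunctive, singular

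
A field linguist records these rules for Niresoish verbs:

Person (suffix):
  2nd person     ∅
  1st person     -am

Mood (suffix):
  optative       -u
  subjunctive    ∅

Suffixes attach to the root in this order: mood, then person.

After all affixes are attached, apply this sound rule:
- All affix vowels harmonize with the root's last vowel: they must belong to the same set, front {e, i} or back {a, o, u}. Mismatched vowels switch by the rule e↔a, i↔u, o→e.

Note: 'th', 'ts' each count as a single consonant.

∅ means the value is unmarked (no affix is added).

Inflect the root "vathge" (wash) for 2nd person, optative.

Attach mood optative -u → vathgeu.
person = 2nd person: zero marking, form stays vathgeu.
Apply vowel harmony: vathgeu → vathgei.

vathgei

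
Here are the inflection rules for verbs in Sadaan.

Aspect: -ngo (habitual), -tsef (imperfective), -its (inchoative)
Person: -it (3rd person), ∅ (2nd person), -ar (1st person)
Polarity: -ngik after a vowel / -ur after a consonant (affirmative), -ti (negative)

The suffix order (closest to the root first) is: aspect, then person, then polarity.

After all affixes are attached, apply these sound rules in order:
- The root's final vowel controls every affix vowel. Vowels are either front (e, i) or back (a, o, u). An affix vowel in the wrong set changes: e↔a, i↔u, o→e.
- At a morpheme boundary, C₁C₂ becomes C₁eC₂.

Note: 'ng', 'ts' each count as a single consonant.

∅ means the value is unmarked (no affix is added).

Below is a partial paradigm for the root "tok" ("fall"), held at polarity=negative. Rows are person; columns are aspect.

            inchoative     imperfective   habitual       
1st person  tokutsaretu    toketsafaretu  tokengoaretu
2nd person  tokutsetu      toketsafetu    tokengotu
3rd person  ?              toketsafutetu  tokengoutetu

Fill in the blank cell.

tokutsutetu

Attach aspect inchoative -its → tokits.
Attach person 3rd person -it → tokitsit.
Attach polarity negative -ti → tokitsitti.
Apply vowel harmony: tokitsitti → tokutsuttu.
Apply epenthesis: tokutsuttu → tokutsutetu.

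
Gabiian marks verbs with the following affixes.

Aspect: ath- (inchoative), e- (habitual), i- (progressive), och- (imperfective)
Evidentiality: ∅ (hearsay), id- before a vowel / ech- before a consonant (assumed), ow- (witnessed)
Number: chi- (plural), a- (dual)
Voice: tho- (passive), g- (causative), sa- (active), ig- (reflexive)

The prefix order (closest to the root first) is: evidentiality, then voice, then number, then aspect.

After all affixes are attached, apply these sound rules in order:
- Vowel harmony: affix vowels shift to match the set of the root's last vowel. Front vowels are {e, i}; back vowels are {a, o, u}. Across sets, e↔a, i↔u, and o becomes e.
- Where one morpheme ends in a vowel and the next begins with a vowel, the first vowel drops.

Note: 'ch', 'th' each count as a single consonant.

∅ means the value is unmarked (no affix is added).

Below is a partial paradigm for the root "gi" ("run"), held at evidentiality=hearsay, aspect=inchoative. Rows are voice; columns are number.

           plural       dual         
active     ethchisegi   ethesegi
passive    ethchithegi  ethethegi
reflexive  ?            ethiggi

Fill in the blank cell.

evidentiality = hearsay: zero marking, form stays gi.
Attach voice reflexive ig- → iggi.
Attach number plural chi- → chiiggi.
Attach aspect inchoative ath- → athchiiggi.
Apply vowel harmony: athchiiggi → ethchiiggi.
Apply vowel deletion: ethchiiggi → ethchiggi.

ethchiggi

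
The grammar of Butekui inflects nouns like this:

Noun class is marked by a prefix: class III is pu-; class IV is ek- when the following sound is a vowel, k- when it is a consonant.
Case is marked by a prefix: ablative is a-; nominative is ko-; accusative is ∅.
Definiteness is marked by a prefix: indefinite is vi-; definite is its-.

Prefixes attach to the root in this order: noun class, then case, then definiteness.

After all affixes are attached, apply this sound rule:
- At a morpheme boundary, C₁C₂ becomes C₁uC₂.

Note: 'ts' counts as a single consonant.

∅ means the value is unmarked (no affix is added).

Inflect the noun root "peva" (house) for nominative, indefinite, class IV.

Attach noun class class IV k- (before consonant 'p') → kpeva.
Attach case nominative ko- → kokpeva.
Attach definiteness indefinite vi- → vikokpeva.
Apply epenthesis: vikokpeva → vikokupeva.

vikokupeva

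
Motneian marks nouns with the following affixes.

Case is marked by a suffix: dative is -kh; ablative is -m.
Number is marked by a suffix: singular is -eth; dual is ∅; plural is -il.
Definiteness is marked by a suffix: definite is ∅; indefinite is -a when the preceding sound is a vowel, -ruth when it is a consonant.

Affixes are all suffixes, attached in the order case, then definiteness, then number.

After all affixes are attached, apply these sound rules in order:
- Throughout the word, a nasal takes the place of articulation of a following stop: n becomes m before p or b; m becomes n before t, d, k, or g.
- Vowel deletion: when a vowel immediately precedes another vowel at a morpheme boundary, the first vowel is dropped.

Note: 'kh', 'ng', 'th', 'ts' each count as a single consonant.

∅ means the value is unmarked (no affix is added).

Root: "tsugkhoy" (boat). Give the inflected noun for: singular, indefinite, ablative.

Attach case ablative -m → tsugkhoym.
Attach definiteness indefinite -ruth (after consonant 'm') → tsugkhoymruth.
Attach number singular -eth → tsugkhoymrutheth.
Nasal assimilation: no change.
Vowel deletion: no change.

tsugkhoymrutheth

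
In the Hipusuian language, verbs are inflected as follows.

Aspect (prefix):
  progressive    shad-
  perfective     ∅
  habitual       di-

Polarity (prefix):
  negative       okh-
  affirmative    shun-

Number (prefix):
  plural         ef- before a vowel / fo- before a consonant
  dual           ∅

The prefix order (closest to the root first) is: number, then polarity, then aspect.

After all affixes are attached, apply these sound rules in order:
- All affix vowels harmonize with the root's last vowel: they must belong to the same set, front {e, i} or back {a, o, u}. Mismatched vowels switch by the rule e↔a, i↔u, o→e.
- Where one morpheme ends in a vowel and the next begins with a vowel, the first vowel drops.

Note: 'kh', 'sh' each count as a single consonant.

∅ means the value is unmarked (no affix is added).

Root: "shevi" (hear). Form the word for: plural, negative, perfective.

ekhfeshevi

Attach number plural fo- (before consonant 'sh') → foshevi.
Attach polarity negative okh- → okhfoshevi.
aspect = perfective: zero marking, form stays okhfoshevi.
Apply vowel harmony: okhfoshevi → ekhfeshevi.
Vowel deletion: no change.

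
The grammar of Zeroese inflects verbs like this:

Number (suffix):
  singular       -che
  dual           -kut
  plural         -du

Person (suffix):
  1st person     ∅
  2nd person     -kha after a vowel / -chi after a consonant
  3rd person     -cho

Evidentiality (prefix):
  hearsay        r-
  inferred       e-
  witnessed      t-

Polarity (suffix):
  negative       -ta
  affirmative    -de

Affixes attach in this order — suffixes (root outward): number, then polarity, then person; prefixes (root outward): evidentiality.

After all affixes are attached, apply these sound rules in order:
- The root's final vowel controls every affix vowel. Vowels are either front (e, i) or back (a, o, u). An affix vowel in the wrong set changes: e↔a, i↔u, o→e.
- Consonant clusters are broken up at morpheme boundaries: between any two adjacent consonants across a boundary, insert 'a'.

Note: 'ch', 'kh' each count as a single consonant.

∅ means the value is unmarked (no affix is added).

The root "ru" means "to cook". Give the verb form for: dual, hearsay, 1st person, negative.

rarukutata

Attach number dual -kut → rukut.
Attach evidentiality hearsay r- → rrukut.
Attach polarity negative -ta → rrukutta.
person = 1st person: zero marking, form stays rrukutta.
Vowel harmony: no change.
Apply epenthesis: rrukutta → rarukutata.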